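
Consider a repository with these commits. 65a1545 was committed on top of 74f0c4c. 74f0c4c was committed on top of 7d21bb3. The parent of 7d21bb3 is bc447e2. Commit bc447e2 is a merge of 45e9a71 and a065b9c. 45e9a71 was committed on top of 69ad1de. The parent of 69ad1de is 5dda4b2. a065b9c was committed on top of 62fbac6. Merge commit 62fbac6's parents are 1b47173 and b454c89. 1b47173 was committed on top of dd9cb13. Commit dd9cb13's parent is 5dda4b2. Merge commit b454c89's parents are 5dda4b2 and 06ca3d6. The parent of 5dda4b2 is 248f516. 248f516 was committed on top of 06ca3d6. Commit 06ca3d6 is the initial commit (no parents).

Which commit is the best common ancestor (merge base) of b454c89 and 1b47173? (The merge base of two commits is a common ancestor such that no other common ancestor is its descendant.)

Ancestors of b454c89: {06ca3d6, 248f516, 5dda4b2, b454c89}.
Ancestors of 1b47173: {06ca3d6, 1b47173, 248f516, 5dda4b2, dd9cb13}.
Common ancestors: {06ca3d6, 248f516, 5dda4b2}.
Among these, 5dda4b2 is not an ancestor of any other common ancestor — it is the merge base.

5dda4b2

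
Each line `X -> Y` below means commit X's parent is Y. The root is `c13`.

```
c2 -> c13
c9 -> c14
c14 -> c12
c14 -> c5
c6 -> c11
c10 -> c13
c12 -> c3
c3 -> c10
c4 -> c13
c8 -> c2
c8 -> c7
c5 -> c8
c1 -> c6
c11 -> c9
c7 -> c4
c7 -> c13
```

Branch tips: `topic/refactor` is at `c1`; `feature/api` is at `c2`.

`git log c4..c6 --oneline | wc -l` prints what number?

Reachable from c6: {c10, c11, c12, c13, c14, c2, c3, c4, c5, c6, c7, c8, c9}.
Reachable from c4: {c13, c4}.
In c6's history but not c4's: {c10, c11, c12, c14, c2, c3, c5, c6, c7, c8, c9} — 11 commits.

11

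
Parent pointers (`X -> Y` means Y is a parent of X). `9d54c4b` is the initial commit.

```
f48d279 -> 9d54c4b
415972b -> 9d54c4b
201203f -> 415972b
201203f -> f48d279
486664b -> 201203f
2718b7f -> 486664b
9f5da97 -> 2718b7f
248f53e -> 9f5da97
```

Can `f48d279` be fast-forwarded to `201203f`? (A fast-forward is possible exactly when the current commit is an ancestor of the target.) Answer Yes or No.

Yes

A fast-forward from f48d279 to 201203f is possible iff f48d279 is an ancestor of 201203f.
Ancestors of 201203f: {201203f, 415972b, 9d54c4b, f48d279}.
f48d279 is among them, so fast-forward is possible.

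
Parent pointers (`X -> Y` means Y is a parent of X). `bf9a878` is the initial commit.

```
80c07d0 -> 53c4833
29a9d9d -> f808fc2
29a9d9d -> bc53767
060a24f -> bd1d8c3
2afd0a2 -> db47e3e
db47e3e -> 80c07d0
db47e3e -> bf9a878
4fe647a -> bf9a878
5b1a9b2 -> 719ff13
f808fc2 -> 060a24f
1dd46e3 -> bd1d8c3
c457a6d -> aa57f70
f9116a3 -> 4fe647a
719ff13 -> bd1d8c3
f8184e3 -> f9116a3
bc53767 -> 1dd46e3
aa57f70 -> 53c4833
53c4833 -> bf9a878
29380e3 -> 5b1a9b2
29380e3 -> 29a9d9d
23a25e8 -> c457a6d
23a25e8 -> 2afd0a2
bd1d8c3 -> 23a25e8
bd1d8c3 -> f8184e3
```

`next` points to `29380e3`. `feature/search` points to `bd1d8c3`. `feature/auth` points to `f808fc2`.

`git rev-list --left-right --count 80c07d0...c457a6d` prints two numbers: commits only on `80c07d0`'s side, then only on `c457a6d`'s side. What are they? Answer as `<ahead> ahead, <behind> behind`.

Reachable from 80c07d0: {53c4833, 80c07d0, bf9a878}.
Reachable from c457a6d: {53c4833, aa57f70, bf9a878, c457a6d}.
Only in 80c07d0's history (ahead): {80c07d0} — 1.
Only in c457a6d's history (behind): {aa57f70, c457a6d} — 2.

1 ahead, 2 behind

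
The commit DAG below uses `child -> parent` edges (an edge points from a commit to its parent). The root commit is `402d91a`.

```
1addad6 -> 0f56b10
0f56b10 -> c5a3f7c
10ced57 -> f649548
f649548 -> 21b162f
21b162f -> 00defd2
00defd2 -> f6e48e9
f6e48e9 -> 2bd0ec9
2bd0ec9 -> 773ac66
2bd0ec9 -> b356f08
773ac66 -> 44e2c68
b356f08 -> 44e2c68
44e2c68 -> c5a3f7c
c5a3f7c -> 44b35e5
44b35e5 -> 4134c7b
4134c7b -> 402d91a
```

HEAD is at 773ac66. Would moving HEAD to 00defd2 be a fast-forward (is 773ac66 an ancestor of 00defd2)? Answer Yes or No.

Yes

A fast-forward from 773ac66 to 00defd2 is possible iff 773ac66 is an ancestor of 00defd2.
Ancestors of 00defd2: {00defd2, 2bd0ec9, 402d91a, 4134c7b, 44b35e5, 44e2c68, 773ac66, b356f08, c5a3f7c, f6e48e9}.
773ac66 is among them, so fast-forward is possible.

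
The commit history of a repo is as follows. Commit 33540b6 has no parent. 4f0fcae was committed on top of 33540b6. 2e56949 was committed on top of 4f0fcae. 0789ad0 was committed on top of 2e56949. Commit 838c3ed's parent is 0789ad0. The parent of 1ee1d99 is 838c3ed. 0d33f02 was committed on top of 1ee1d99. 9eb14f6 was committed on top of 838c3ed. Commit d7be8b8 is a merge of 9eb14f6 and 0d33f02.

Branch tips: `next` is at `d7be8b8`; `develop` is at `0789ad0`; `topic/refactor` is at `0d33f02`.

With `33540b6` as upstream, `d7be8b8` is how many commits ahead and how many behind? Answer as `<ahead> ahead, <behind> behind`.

Reachable from d7be8b8: {0789ad0, 0d33f02, 1ee1d99, 2e56949, 33540b6, 4f0fcae, 838c3ed, 9eb14f6, d7be8b8}.
Reachable from 33540b6: {33540b6}.
Only in d7be8b8's history (ahead): {0789ad0, 0d33f02, 1ee1d99, 2e56949, 4f0fcae, 838c3ed, 9eb14f6, d7be8b8} — 8.
Only in 33540b6's history (behind): {} — 0.

8 ahead, 0 behind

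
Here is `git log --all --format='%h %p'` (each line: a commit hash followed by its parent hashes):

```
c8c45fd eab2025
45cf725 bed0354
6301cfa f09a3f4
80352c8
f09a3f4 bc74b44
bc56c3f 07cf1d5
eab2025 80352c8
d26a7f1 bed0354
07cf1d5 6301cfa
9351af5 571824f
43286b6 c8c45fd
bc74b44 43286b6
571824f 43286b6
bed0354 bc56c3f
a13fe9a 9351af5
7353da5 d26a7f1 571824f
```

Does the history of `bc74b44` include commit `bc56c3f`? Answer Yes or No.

No

Ancestors of bc74b44: {43286b6, 80352c8, bc74b44, c8c45fd, eab2025}.
bc56c3f is not in that set, so it is not an ancestor of bc74b44.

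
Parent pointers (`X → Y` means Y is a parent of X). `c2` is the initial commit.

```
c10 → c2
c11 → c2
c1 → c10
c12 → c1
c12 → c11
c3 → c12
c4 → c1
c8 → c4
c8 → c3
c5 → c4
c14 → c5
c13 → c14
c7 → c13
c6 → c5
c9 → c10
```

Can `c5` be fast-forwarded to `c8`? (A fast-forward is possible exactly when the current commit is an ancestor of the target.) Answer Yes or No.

No

A fast-forward from c5 to c8 is possible iff c5 is an ancestor of c8.
Ancestors of c8: {c1, c10, c11, c12, c2, c3, c4, c8}.
c5 is not among them, so fast-forward is not possible.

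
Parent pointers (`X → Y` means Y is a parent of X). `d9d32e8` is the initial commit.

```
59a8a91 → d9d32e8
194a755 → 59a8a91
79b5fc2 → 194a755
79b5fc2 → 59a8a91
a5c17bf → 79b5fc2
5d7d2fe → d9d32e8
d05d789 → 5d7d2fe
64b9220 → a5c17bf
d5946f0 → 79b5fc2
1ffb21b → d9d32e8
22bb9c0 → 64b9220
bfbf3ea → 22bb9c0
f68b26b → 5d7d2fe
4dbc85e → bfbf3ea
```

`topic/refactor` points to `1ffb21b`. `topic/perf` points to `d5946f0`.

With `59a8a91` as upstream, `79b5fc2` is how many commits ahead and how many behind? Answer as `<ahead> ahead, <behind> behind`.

Reachable from 79b5fc2: {194a755, 59a8a91, 79b5fc2, d9d32e8}.
Reachable from 59a8a91: {59a8a91, d9d32e8}.
Only in 79b5fc2's history (ahead): {194a755, 79b5fc2} — 2.
Only in 59a8a91's history (behind): {} — 0.

2 ahead, 0 behind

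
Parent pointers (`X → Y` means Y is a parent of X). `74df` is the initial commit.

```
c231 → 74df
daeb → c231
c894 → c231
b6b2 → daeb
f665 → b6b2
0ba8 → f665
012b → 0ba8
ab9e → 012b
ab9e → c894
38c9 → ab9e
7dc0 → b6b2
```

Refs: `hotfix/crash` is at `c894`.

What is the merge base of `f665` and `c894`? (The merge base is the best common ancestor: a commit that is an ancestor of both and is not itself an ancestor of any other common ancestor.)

c231

Ancestors of f665: {74df, b6b2, c231, daeb, f665}.
Ancestors of c894: {74df, c231, c894}.
Common ancestors: {74df, c231}.
Among these, c231 is not an ancestor of any other common ancestor — it is the merge base.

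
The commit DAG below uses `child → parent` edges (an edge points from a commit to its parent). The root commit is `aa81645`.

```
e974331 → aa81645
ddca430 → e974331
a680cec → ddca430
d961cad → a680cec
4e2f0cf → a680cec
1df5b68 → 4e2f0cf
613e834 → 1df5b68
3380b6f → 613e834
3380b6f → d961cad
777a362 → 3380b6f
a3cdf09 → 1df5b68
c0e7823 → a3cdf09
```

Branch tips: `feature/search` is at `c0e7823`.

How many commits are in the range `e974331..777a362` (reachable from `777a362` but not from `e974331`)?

Reachable from 777a362: {1df5b68, 3380b6f, 4e2f0cf, 613e834, 777a362, a680cec, aa81645, d961cad, ddca430, e974331}.
Reachable from e974331: {aa81645, e974331}.
In 777a362's history but not e974331's: {1df5b68, 3380b6f, 4e2f0cf, 613e834, 777a362, a680cec, d961cad, ddca430} — 8 commits.

8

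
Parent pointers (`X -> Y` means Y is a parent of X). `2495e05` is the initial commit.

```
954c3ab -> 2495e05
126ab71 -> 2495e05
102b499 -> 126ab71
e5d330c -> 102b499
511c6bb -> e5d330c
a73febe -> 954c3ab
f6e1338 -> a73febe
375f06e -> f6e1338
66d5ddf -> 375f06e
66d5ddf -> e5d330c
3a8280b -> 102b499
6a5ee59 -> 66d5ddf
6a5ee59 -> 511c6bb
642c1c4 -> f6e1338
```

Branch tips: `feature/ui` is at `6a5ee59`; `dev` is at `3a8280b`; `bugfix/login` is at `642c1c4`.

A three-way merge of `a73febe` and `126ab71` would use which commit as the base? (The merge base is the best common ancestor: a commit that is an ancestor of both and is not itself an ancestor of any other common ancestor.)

2495e05

Ancestors of a73febe: {2495e05, 954c3ab, a73febe}.
Ancestors of 126ab71: {126ab71, 2495e05}.
Common ancestors: {2495e05}.
The only common ancestor is 2495e05, so it is the merge base.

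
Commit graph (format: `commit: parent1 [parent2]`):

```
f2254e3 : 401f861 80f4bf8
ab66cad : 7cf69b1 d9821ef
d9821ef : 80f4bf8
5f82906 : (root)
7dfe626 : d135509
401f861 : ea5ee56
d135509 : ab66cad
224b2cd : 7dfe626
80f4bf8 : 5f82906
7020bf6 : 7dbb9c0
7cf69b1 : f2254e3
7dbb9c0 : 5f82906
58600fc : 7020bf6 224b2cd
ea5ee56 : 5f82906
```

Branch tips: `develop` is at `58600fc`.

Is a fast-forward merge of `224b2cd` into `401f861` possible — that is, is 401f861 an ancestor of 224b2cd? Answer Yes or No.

A fast-forward from 401f861 to 224b2cd is possible iff 401f861 is an ancestor of 224b2cd.
Ancestors of 224b2cd: {224b2cd, 401f861, 5f82906, 7cf69b1, 7dfe626, 80f4bf8, ab66cad, d135509, d9821ef, ea5ee56, f2254e3}.
401f861 is among them, so fast-forward is possible.

Yes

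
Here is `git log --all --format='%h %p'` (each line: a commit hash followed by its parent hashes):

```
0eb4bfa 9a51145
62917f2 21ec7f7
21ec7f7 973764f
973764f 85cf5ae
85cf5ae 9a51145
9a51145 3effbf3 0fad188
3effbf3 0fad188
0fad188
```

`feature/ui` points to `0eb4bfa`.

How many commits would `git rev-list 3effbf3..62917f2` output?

5

Reachable from 62917f2: {0fad188, 21ec7f7, 3effbf3, 62917f2, 85cf5ae, 973764f, 9a51145}.
Reachable from 3effbf3: {0fad188, 3effbf3}.
In 62917f2's history but not 3effbf3's: {21ec7f7, 62917f2, 85cf5ae, 973764f, 9a51145} — 5 commits.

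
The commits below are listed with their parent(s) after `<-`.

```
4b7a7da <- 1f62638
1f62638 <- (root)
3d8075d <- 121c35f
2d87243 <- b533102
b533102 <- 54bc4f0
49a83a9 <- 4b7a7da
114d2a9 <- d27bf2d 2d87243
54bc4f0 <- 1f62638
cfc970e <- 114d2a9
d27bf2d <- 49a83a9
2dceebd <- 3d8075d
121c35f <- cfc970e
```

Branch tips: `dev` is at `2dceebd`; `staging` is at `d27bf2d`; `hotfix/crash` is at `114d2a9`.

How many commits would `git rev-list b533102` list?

Walking parent pointers from b533102: reachable set = {1f62638, 54bc4f0, b533102}.
That is 3 commits.

3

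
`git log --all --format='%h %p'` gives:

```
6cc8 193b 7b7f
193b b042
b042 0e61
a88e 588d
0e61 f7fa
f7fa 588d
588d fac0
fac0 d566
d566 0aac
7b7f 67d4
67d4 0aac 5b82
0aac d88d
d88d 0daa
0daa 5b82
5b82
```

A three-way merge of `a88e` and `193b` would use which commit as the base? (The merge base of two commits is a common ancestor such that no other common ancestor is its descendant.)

Ancestors of a88e: {0aac, 0daa, 588d, 5b82, a88e, d566, d88d, fac0}.
Ancestors of 193b: {0aac, 0daa, 0e61, 193b, 588d, 5b82, b042, d566, d88d, f7fa, fac0}.
Common ancestors: {0aac, 0daa, 588d, 5b82, d566, d88d, fac0}.
Among these, 588d is not an ancestor of any other common ancestor — it is the merge base.

588d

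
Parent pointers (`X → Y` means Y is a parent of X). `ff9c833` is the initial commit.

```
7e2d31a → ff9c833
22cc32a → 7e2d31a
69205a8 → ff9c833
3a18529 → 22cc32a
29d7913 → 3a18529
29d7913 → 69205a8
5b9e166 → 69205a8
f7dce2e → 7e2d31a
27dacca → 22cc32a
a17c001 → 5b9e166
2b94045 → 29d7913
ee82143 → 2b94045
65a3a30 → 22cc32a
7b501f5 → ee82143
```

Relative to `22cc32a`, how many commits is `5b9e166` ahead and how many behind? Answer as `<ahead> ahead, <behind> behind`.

Reachable from 5b9e166: {5b9e166, 69205a8, ff9c833}.
Reachable from 22cc32a: {22cc32a, 7e2d31a, ff9c833}.
Only in 5b9e166's history (ahead): {5b9e166, 69205a8} — 2.
Only in 22cc32a's history (behind): {22cc32a, 7e2d31a} — 2.

2 ahead, 2 behind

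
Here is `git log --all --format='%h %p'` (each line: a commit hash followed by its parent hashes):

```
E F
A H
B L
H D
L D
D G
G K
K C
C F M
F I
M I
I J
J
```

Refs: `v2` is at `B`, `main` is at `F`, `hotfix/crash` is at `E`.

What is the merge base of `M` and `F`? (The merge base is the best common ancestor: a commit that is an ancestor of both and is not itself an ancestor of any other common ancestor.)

Ancestors of M: {I, J, M}.
Ancestors of F: {F, I, J}.
Common ancestors: {I, J}.
Among these, I is not an ancestor of any other common ancestor — it is the merge base.

I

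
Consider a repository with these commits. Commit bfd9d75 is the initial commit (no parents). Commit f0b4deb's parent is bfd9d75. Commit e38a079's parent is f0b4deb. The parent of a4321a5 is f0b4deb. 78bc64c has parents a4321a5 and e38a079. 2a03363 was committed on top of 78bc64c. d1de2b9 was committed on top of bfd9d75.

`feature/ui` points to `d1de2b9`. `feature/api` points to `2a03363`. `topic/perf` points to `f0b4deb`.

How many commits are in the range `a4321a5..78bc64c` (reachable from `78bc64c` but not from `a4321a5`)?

2

Reachable from 78bc64c: {78bc64c, a4321a5, bfd9d75, e38a079, f0b4deb}.
Reachable from a4321a5: {a4321a5, bfd9d75, f0b4deb}.
In 78bc64c's history but not a4321a5's: {78bc64c, e38a079} — 2 commits.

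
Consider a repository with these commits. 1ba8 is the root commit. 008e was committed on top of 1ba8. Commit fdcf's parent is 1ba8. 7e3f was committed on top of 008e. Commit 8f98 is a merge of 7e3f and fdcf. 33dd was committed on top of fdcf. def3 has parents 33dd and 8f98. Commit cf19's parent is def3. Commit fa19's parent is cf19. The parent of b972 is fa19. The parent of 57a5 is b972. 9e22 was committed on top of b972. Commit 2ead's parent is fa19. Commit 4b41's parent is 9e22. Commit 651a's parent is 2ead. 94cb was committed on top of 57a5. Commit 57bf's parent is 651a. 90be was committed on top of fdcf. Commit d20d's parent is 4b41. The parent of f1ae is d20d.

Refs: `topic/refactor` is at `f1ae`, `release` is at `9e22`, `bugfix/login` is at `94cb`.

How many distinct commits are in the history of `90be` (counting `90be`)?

Walking parent pointers from 90be: reachable set = {1ba8, 90be, fdcf}.
That is 3 commits.

3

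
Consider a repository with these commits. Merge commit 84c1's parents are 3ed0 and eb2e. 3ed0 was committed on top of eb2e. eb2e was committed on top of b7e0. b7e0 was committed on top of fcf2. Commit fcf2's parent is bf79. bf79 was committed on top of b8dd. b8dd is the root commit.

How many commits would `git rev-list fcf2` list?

3

Walking parent pointers from fcf2: reachable set = {b8dd, bf79, fcf2}.
That is 3 commits.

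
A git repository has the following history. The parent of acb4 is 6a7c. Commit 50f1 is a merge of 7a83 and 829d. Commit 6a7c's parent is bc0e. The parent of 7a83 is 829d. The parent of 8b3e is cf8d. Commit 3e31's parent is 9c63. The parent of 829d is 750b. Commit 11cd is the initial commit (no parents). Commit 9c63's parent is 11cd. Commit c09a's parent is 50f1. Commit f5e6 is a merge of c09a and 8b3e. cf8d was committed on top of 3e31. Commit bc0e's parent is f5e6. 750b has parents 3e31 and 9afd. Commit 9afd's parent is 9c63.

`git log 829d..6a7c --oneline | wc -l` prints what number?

8

Reachable from 6a7c: {11cd, 3e31, 50f1, 6a7c, 750b, 7a83, 829d, 8b3e, 9afd, 9c63, bc0e, c09a, cf8d, f5e6}.
Reachable from 829d: {11cd, 3e31, 750b, 829d, 9afd, 9c63}.
In 6a7c's history but not 829d's: {50f1, 6a7c, 7a83, 8b3e, bc0e, c09a, cf8d, f5e6} — 8 commits.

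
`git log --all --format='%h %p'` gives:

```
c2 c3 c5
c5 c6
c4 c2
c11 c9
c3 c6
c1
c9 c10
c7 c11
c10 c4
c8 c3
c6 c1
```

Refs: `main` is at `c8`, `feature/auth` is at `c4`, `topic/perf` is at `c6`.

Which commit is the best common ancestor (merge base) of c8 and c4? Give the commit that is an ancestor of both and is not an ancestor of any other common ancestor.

c3

Ancestors of c8: {c1, c3, c6, c8}.
Ancestors of c4: {c1, c2, c3, c4, c5, c6}.
Common ancestors: {c1, c3, c6}.
Among these, c3 is not an ancestor of any other common ancestor — it is the merge base.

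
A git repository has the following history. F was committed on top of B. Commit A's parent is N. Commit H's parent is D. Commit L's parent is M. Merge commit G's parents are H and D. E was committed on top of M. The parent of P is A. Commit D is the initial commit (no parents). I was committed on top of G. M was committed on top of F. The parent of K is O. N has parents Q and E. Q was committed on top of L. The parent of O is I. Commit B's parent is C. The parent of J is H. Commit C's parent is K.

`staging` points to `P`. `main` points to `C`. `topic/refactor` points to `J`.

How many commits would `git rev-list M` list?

10

Walking parent pointers from M: reachable set = {B, C, D, F, G, H, I, K, M, O}.
That is 10 commits.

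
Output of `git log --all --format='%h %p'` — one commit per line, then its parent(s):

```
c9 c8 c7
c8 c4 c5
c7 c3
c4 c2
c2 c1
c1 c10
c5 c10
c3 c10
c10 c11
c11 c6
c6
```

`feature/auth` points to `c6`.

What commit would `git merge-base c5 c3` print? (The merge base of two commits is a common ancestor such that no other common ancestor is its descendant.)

Ancestors of c5: {c10, c11, c5, c6}.
Ancestors of c3: {c10, c11, c3, c6}.
Common ancestors: {c10, c11, c6}.
Among these, c10 is not an ancestor of any other common ancestor — it is the merge base.

c10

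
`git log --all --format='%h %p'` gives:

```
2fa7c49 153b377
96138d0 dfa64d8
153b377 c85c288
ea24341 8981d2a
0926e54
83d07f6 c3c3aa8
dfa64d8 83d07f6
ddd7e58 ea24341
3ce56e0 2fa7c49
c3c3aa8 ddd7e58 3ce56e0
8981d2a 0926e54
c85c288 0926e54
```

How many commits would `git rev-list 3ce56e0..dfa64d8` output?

6

Reachable from dfa64d8: {0926e54, 153b377, 2fa7c49, 3ce56e0, 83d07f6, 8981d2a, c3c3aa8, c85c288, ddd7e58, dfa64d8, ea24341}.
Reachable from 3ce56e0: {0926e54, 153b377, 2fa7c49, 3ce56e0, c85c288}.
In dfa64d8's history but not 3ce56e0's: {83d07f6, 8981d2a, c3c3aa8, ddd7e58, dfa64d8, ea24341} — 6 commits.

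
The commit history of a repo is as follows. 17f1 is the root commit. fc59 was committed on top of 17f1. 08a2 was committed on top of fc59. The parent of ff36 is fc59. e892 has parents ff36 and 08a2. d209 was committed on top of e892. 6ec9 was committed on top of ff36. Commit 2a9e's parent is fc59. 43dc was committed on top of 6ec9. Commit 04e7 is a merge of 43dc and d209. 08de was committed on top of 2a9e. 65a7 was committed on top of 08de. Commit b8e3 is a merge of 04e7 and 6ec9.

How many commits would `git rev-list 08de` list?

4

Walking parent pointers from 08de: reachable set = {08de, 17f1, 2a9e, fc59}.
That is 4 commits.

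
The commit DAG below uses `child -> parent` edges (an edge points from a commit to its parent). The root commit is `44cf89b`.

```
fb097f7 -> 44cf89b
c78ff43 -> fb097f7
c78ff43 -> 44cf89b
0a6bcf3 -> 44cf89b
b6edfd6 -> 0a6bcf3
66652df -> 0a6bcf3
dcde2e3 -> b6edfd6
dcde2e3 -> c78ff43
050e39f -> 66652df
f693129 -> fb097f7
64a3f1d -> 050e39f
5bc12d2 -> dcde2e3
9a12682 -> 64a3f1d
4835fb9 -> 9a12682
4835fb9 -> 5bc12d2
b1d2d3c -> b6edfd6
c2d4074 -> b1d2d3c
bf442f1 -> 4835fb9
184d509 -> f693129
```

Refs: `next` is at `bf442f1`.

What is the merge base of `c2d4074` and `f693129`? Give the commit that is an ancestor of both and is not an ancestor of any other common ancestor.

44cf89b

Ancestors of c2d4074: {0a6bcf3, 44cf89b, b1d2d3c, b6edfd6, c2d4074}.
Ancestors of f693129: {44cf89b, f693129, fb097f7}.
Common ancestors: {44cf89b}.
The only common ancestor is 44cf89b, so it is the merge base.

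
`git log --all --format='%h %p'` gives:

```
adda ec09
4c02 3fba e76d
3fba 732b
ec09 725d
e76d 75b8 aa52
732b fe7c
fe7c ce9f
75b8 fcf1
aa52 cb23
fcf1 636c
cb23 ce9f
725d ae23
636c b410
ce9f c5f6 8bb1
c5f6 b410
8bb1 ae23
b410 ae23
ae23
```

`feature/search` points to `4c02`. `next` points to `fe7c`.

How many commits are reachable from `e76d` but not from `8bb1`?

9

Reachable from e76d: {636c, 75b8, 8bb1, aa52, ae23, b410, c5f6, cb23, ce9f, e76d, fcf1}.
Reachable from 8bb1: {8bb1, ae23}.
In e76d's history but not 8bb1's: {636c, 75b8, aa52, b410, c5f6, cb23, ce9f, e76d, fcf1} — 9 commits.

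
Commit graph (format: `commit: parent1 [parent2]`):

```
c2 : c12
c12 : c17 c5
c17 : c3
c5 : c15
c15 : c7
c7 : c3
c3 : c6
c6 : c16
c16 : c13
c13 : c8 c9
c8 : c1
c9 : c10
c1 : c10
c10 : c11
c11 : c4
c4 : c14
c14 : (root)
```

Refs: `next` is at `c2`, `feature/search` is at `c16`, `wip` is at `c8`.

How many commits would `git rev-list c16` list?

9

Walking parent pointers from c16: reachable set = {c1, c10, c11, c13, c14, c16, c4, c8, c9}.
That is 9 commits.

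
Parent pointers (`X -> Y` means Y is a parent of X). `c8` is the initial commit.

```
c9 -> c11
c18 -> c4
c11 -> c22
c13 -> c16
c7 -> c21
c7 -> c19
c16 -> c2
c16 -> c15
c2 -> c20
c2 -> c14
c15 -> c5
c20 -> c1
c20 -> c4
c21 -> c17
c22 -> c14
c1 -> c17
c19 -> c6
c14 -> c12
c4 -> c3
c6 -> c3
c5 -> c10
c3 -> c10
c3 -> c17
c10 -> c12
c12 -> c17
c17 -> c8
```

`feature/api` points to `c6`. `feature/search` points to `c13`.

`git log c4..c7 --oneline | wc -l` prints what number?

Reachable from c7: {c10, c12, c17, c19, c21, c3, c6, c7, c8}.
Reachable from c4: {c10, c12, c17, c3, c4, c8}.
In c7's history but not c4's: {c19, c21, c6, c7} — 4 commits.

4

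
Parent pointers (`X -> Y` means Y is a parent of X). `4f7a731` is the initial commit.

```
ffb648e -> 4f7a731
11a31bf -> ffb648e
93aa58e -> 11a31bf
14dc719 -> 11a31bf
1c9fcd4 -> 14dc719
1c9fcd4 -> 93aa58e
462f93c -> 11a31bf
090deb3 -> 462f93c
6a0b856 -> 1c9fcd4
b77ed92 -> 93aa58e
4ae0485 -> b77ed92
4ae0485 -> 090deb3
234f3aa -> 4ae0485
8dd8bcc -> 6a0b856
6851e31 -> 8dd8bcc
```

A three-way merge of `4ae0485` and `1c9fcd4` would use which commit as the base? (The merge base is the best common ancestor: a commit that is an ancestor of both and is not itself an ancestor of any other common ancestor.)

93aa58e

Ancestors of 4ae0485: {090deb3, 11a31bf, 462f93c, 4ae0485, 4f7a731, 93aa58e, b77ed92, ffb648e}.
Ancestors of 1c9fcd4: {11a31bf, 14dc719, 1c9fcd4, 4f7a731, 93aa58e, ffb648e}.
Common ancestors: {11a31bf, 4f7a731, 93aa58e, ffb648e}.
Among these, 93aa58e is not an ancestor of any other common ancestor — it is the merge base.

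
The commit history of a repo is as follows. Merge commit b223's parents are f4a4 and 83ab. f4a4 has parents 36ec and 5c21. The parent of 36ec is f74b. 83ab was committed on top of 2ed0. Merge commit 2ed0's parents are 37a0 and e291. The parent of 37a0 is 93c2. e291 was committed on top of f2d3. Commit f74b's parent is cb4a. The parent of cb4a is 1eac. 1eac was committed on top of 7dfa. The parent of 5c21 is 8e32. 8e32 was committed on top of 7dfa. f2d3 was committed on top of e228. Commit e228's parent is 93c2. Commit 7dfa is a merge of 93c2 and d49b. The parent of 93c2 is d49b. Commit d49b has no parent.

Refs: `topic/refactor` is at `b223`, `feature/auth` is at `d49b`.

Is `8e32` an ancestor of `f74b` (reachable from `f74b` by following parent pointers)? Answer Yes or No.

Ancestors of f74b: {1eac, 7dfa, 93c2, cb4a, d49b, f74b}.
8e32 is not in that set, so it is not an ancestor of f74b.

No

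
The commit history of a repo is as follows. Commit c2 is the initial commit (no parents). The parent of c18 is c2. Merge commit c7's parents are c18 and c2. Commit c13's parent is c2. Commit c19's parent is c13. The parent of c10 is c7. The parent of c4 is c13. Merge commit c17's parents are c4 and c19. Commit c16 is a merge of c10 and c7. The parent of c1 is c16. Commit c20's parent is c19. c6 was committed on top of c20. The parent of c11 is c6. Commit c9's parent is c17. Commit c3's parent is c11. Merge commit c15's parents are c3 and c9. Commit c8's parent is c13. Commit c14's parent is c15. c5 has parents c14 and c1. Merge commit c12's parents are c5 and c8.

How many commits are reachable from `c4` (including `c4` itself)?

Walking parent pointers from c4: reachable set = {c13, c2, c4}.
That is 3 commits.

3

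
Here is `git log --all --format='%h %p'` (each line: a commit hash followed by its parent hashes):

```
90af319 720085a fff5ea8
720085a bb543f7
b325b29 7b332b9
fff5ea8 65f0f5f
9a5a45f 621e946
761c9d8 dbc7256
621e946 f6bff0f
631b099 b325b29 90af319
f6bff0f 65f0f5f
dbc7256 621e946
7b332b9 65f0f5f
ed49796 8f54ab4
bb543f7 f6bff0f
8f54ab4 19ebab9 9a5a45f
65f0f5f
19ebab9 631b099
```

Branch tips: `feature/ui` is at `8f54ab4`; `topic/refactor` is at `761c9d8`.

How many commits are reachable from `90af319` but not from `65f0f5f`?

Reachable from 90af319: {65f0f5f, 720085a, 90af319, bb543f7, f6bff0f, fff5ea8}.
Reachable from 65f0f5f: {65f0f5f}.
In 90af319's history but not 65f0f5f's: {720085a, 90af319, bb543f7, f6bff0f, fff5ea8} — 5 commits.

5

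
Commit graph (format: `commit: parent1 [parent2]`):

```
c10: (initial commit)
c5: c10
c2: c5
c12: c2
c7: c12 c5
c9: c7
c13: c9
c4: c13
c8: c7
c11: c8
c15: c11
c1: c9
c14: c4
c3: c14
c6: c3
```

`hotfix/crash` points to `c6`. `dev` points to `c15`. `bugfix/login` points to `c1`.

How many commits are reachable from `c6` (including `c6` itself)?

11

Walking parent pointers from c6: reachable set = {c10, c12, c13, c14, c2, c3, c4, c5, c6, c7, c9}.
That is 11 commits.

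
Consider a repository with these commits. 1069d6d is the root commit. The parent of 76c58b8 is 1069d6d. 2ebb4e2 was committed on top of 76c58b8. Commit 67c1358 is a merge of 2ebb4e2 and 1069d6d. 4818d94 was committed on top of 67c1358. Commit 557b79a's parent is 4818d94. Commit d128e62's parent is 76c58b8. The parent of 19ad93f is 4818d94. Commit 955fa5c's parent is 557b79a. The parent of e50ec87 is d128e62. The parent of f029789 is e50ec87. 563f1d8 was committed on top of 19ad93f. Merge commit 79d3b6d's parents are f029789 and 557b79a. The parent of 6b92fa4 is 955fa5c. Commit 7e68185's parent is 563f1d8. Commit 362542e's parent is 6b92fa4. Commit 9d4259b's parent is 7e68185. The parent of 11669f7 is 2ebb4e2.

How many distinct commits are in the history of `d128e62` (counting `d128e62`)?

Walking parent pointers from d128e62: reachable set = {1069d6d, 76c58b8, d128e62}.
That is 3 commits.

3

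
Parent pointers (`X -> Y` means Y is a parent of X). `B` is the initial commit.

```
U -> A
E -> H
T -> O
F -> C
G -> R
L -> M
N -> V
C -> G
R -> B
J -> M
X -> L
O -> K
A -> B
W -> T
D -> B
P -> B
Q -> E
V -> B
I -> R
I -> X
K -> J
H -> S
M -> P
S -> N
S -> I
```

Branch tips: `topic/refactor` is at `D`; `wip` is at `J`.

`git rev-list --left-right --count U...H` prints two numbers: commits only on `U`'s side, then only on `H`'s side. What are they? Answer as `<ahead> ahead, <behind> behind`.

Reachable from U: {A, B, U}.
Reachable from H: {B, H, I, L, M, N, P, R, S, V, X}.
Only in U's history (ahead): {A, U} — 2.
Only in H's history (behind): {H, I, L, M, N, P, R, S, V, X} — 10.

2 ahead, 10 behind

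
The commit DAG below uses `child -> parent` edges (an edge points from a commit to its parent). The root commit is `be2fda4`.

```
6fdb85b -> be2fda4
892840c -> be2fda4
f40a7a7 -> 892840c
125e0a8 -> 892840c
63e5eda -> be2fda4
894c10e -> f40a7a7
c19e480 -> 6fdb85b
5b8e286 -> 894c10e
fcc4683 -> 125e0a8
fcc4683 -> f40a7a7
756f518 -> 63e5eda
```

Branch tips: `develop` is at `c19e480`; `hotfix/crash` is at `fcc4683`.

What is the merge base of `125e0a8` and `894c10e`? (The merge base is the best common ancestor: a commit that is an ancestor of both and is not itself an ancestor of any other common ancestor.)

892840c

Ancestors of 125e0a8: {125e0a8, 892840c, be2fda4}.
Ancestors of 894c10e: {892840c, 894c10e, be2fda4, f40a7a7}.
Common ancestors: {892840c, be2fda4}.
Among these, 892840c is not an ancestor of any other common ancestor — it is the merge base.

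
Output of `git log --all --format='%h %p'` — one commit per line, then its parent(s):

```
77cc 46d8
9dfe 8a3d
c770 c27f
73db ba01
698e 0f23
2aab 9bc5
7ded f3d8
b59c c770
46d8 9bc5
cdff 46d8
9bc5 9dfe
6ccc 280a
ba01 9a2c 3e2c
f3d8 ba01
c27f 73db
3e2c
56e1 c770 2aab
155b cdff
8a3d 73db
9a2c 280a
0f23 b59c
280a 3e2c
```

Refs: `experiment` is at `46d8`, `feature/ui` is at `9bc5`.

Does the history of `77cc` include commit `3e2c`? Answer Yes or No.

Ancestors of 77cc (commits reachable by following parents): {280a, 3e2c, 46d8, 73db, 77cc, 8a3d, 9a2c, 9bc5, 9dfe, ba01}.
3e2c is in that set, so it is an ancestor of 77cc.

Yes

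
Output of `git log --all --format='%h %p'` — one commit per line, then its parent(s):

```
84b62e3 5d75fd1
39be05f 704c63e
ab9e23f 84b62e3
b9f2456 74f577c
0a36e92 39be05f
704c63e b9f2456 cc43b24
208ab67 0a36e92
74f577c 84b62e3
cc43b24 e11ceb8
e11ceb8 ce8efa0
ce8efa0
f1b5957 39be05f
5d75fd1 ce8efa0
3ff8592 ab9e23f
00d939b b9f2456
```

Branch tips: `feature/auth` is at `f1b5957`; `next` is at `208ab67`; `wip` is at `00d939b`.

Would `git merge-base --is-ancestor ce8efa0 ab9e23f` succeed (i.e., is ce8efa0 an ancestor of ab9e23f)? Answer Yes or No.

Ancestors of ab9e23f (commits reachable by following parents): {5d75fd1, 84b62e3, ab9e23f, ce8efa0}.
ce8efa0 is in that set, so it is an ancestor of ab9e23f.

Yes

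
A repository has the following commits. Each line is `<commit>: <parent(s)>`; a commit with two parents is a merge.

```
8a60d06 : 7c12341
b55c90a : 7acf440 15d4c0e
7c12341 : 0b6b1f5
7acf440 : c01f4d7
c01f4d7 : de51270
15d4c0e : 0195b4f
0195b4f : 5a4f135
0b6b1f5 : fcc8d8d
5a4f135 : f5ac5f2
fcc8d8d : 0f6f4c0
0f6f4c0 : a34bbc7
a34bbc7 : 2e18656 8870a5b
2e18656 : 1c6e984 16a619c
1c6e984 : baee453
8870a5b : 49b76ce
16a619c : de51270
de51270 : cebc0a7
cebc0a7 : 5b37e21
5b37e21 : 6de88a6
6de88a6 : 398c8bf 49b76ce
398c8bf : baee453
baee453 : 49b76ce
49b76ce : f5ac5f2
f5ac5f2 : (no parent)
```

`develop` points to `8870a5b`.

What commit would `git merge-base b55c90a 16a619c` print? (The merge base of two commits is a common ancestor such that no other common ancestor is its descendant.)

de51270

Ancestors of b55c90a: {0195b4f, 15d4c0e, 398c8bf, 49b76ce, 5a4f135, 5b37e21, 6de88a6, 7acf440, b55c90a, baee453, c01f4d7, cebc0a7, de51270, f5ac5f2}.
Ancestors of 16a619c: {16a619c, 398c8bf, 49b76ce, 5b37e21, 6de88a6, baee453, cebc0a7, de51270, f5ac5f2}.
Common ancestors: {398c8bf, 49b76ce, 5b37e21, 6de88a6, baee453, cebc0a7, de51270, f5ac5f2}.
Among these, de51270 is not an ancestor of any other common ancestor — it is the merge base.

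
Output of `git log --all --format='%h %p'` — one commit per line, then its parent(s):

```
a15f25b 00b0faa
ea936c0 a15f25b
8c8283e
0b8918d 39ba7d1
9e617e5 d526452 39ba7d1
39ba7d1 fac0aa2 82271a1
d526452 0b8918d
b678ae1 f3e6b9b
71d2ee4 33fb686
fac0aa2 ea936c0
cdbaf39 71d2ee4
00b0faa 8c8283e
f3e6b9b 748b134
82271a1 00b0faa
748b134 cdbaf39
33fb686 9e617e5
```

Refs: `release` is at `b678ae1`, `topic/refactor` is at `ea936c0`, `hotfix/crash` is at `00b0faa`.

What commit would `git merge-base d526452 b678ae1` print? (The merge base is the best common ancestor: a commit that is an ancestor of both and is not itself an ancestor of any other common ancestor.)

d526452

Ancestors of d526452: {00b0faa, 0b8918d, 39ba7d1, 82271a1, 8c8283e, a15f25b, d526452, ea936c0, fac0aa2}.
Ancestors of b678ae1: {00b0faa, 0b8918d, 33fb686, 39ba7d1, 71d2ee4, 748b134, 82271a1, 8c8283e, 9e617e5, a15f25b, b678ae1, cdbaf39, d526452, ea936c0, f3e6b9b, fac0aa2}.
Common ancestors: {00b0faa, 0b8918d, 39ba7d1, 82271a1, 8c8283e, a15f25b, d526452, ea936c0, fac0aa2}.
Among these, d526452 is not an ancestor of any other common ancestor — it is the merge base.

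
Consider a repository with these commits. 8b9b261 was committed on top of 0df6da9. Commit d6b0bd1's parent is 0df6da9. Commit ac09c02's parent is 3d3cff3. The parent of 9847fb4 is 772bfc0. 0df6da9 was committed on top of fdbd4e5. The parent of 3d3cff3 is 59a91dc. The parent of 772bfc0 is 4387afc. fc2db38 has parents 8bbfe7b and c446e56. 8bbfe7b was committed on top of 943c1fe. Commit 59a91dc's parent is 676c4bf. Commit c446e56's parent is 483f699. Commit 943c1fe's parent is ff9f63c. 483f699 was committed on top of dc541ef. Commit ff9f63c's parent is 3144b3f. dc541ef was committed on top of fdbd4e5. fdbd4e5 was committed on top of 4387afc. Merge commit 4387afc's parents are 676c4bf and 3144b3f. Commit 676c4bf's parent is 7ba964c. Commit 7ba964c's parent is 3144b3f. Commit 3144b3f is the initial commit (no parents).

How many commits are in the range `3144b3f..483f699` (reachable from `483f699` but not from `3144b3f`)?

6

Reachable from 483f699: {3144b3f, 4387afc, 483f699, 676c4bf, 7ba964c, dc541ef, fdbd4e5}.
Reachable from 3144b3f: {3144b3f}.
In 483f699's history but not 3144b3f's: {4387afc, 483f699, 676c4bf, 7ba964c, dc541ef, fdbd4e5} — 6 commits.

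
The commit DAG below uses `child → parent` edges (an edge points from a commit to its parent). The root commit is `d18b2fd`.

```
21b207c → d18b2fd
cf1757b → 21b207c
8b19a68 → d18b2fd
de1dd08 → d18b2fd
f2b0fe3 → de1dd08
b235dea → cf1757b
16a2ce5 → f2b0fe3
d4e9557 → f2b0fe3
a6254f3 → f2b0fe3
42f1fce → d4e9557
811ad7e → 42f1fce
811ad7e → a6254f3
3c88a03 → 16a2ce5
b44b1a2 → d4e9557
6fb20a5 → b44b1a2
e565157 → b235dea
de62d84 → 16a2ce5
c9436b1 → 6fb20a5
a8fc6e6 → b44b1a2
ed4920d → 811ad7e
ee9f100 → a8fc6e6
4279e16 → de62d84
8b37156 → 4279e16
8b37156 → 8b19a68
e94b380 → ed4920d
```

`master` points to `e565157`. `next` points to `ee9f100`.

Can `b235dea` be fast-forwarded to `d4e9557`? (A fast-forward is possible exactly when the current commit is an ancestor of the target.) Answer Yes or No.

No

A fast-forward from b235dea to d4e9557 is possible iff b235dea is an ancestor of d4e9557.
Ancestors of d4e9557: {d18b2fd, d4e9557, de1dd08, f2b0fe3}.
b235dea is not among them, so fast-forward is not possible.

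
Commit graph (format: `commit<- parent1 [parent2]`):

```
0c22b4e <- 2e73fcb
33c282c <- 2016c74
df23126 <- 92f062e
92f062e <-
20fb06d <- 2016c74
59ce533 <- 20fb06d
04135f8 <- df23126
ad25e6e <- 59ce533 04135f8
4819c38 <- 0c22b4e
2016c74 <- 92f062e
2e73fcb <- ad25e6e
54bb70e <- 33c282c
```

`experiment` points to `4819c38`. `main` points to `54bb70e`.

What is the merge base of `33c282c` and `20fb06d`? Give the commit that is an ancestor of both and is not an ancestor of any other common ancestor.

2016c74

Ancestors of 33c282c: {2016c74, 33c282c, 92f062e}.
Ancestors of 20fb06d: {2016c74, 20fb06d, 92f062e}.
Common ancestors: {2016c74, 92f062e}.
Among these, 2016c74 is not an ancestor of any other common ancestor — it is the merge base.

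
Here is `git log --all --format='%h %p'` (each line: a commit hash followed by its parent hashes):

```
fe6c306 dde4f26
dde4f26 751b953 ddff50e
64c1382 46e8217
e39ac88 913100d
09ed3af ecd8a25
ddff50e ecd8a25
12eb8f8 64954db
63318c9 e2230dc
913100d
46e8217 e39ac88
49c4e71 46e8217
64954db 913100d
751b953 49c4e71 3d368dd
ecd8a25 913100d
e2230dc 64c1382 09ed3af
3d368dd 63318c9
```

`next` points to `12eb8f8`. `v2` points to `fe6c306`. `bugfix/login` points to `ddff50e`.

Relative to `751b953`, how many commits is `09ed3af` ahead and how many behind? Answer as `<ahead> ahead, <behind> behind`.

Reachable from 09ed3af: {09ed3af, 913100d, ecd8a25}.
Reachable from 751b953: {09ed3af, 3d368dd, 46e8217, 49c4e71, 63318c9, 64c1382, 751b953, 913100d, e2230dc, e39ac88, ecd8a25}.
Only in 09ed3af's history (ahead): {} — 0.
Only in 751b953's history (behind): {3d368dd, 46e8217, 49c4e71, 63318c9, 64c1382, 751b953, e2230dc, e39ac88} — 8.

0 ahead, 8 behind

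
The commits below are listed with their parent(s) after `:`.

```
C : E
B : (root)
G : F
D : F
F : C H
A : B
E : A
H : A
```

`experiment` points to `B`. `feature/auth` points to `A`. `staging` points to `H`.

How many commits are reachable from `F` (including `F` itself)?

6

Walking parent pointers from F: reachable set = {A, B, C, E, F, H}.
That is 6 commits.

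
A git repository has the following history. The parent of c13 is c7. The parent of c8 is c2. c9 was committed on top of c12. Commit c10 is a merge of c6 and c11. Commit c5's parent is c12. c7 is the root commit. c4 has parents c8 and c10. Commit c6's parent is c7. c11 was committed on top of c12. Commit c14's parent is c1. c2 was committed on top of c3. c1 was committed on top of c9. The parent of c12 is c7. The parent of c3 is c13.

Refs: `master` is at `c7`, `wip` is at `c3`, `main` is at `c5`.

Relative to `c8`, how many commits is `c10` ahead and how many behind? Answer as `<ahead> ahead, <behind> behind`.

4 ahead, 4 behind

Reachable from c10: {c10, c11, c12, c6, c7}.
Reachable from c8: {c13, c2, c3, c7, c8}.
Only in c10's history (ahead): {c10, c11, c12, c6} — 4.
Only in c8's history (behind): {c13, c2, c3, c8} — 4.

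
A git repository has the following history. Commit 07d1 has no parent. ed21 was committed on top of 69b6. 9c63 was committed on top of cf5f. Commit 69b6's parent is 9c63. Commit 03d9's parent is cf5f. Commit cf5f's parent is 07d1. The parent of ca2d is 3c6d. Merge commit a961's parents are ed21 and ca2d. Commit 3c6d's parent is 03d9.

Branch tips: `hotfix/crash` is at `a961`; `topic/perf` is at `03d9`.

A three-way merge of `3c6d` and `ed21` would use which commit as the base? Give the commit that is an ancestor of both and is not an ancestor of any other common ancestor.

Ancestors of 3c6d: {03d9, 07d1, 3c6d, cf5f}.
Ancestors of ed21: {07d1, 69b6, 9c63, cf5f, ed21}.
Common ancestors: {07d1, cf5f}.
Among these, cf5f is not an ancestor of any other common ancestor — it is the merge base.

cf5f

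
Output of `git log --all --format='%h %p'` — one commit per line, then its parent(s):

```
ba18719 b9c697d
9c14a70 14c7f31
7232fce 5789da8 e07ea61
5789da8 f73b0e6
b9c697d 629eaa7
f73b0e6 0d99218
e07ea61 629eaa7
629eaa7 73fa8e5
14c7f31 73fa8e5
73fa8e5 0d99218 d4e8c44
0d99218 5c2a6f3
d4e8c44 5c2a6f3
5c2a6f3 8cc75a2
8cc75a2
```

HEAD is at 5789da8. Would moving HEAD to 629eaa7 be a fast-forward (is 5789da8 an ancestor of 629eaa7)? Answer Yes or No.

A fast-forward from 5789da8 to 629eaa7 is possible iff 5789da8 is an ancestor of 629eaa7.
Ancestors of 629eaa7: {0d99218, 5c2a6f3, 629eaa7, 73fa8e5, 8cc75a2, d4e8c44}.
5789da8 is not among them, so fast-forward is not possible.

No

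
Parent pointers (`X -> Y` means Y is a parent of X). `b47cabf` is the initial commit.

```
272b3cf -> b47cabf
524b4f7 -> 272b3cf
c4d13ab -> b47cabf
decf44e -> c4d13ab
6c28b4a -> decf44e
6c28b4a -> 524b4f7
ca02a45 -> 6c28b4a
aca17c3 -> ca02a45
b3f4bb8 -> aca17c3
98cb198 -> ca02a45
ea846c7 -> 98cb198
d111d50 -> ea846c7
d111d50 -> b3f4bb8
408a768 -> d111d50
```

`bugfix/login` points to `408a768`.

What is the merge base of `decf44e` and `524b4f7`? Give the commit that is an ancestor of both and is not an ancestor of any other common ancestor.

Ancestors of decf44e: {b47cabf, c4d13ab, decf44e}.
Ancestors of 524b4f7: {272b3cf, 524b4f7, b47cabf}.
Common ancestors: {b47cabf}.
The only common ancestor is b47cabf, so it is the merge base.

b47cabf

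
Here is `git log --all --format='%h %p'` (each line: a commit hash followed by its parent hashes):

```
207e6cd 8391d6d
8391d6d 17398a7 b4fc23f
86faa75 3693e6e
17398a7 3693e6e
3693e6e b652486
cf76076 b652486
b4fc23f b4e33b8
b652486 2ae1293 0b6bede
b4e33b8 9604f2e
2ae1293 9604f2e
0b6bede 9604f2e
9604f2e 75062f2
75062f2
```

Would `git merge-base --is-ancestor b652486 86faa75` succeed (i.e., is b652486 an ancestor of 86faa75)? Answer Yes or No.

Yes

Ancestors of 86faa75 (commits reachable by following parents): {0b6bede, 2ae1293, 3693e6e, 75062f2, 86faa75, 9604f2e, b652486}.
b652486 is in that set, so it is an ancestor of 86faa75.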